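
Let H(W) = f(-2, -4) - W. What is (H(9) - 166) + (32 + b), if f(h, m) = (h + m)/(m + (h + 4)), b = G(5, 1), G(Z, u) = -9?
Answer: -149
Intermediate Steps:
b = -9
f(h, m) = (h + m)/(4 + h + m) (f(h, m) = (h + m)/(m + (4 + h)) = (h + m)/(4 + h + m))
H(W) = 3 - W (H(W) = (-2 - 4)/(4 - 2 - 4) - W = -6/(-2) - W = -1/2*(-6) - W = 3 - W)
(H(9) - 166) + (32 + b) = ((3 - 1*9) - 166) + (32 - 9) = ((3 - 9) - 166) + 23 = (-6 - 166) + 23 = -172 + 23 = -149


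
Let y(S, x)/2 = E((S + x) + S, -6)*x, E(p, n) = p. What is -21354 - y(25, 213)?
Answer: -133392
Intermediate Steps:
y(S, x) = 2*x*(x + 2*S) (y(S, x) = 2*(((S + x) + S)*x) = 2*((x + 2*S)*x) = 2*(x*(x + 2*S)) = 2*x*(x + 2*S))
-21354 - y(25, 213) = -21354 - 2*213*(213 + 2*25) = -21354 - 2*213*(213 + 50) = -21354 - 2*213*263 = -21354 - 1*112038 = -21354 - 112038 = -133392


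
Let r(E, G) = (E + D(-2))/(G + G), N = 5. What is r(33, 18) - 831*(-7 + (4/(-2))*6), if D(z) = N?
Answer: 284221/18 ≈ 15790.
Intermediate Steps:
D(z) = 5
r(E, G) = (5 + E)/(2*G) (r(E, G) = (E + 5)/(G + G) = (5 + E)/((2*G)) = (5 + E)*(1/(2*G)) = (5 + E)/(2*G))
r(33, 18) - 831*(-7 + (4/(-2))*6) = (1/2)*(5 + 33)/18 - 831*(-7 + (4/(-2))*6) = (1/2)*(1/18)*38 - 831*(-7 + (4*(-1/2))*6) = 19/18 - 831*(-7 - 2*6) = 19/18 - 831*(-7 - 12) = 19/18 - 831*(-19) = 19/18 + 15789 = 284221/18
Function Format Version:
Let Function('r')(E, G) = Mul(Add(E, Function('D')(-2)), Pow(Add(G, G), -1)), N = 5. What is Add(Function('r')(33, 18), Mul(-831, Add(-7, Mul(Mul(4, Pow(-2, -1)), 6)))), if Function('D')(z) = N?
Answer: Rational(284221, 18) ≈ 15790.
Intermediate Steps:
Function('D')(z) = 5
Function('r')(E, G) = Mul(Rational(1, 2), Pow(G, -1), Add(5, E)) (Function('r')(E, G) = Mul(Add(E, 5), Pow(Add(G, G), -1)) = Mul(Add(5, E), Pow(Mul(2, G), -1)) = Mul(Add(5, E), Mul(Rational(1, 2), Pow(G, -1))) = Mul(Rational(1, 2), Pow(G, -1), Add(5, E)))
Add(Function('r')(33, 18), Mul(-831, Add(-7, Mul(Mul(4, Pow(-2, -1)), 6)))) = Add(Mul(Rational(1, 2), Pow(18, -1), Add(5, 33)), Mul(-831, Add(-7, Mul(Mul(4, Pow(-2, -1)), 6)))) = Add(Mul(Rational(1, 2), Rational(1, 18), 38), Mul(-831, Add(-7, Mul(Mul(4, Rational(-1, 2)), 6)))) = Add(Rational(19, 18), Mul(-831, Add(-7, Mul(-2, 6)))) = Add(Rational(19, 18), Mul(-831, Add(-7, -12))) = Add(Rational(19, 18), Mul(-831, -19)) = Add(Rational(19, 18), 15789) = Rational(284221, 18)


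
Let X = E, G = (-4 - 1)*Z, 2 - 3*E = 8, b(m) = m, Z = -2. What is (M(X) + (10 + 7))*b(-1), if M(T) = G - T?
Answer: -29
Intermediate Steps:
E = -2 (E = 2/3 - 1/3*8 = 2/3 - 8/3 = -2)
G = 10 (G = (-4 - 1)*(-2) = -5*(-2) = 10)
X = -2
M(T) = 10 - T
(M(X) + (10 + 7))*b(-1) = ((10 - 1*(-2)) + (10 + 7))*(-1) = ((10 + 2) + 17)*(-1) = (12 + 17)*(-1) = 29*(-1) = -29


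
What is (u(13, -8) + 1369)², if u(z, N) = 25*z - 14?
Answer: 2822400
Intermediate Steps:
u(z, N) = -14 + 25*z
(u(13, -8) + 1369)² = ((-14 + 25*13) + 1369)² = ((-14 + 325) + 1369)² = (311 + 1369)² = 1680² = 2822400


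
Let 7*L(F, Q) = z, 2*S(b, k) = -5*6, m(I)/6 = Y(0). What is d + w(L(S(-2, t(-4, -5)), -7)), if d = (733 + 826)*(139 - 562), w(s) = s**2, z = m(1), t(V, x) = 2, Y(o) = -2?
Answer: -32313249/49 ≈ -6.5945e+5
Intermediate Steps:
m(I) = -12 (m(I) = 6*(-2) = -12)
S(b, k) = -15 (S(b, k) = (-5*6)/2 = (1/2)*(-30) = -15)
z = -12
L(F, Q) = -12/7 (L(F, Q) = (1/7)*(-12) = -12/7)
d = -659457 (d = 1559*(-423) = -659457)
d + w(L(S(-2, t(-4, -5)), -7)) = -659457 + (-12/7)**2 = -659457 + 144/49 = -32313249/49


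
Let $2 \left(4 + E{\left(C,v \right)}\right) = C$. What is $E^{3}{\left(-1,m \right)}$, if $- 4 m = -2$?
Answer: $- \frac{729}{8} \approx -91.125$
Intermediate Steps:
$m = \frac{1}{2}$ ($m = \left(- \frac{1}{4}\right) \left(-2\right) = \frac{1}{2} \approx 0.5$)
$E{\left(C,v \right)} = -4 + \frac{C}{2}$
$E^{3}{\left(-1,m \right)} = \left(-4 + \frac{1}{2} \left(-1\right)\right)^{3} = \left(-4 - \frac{1}{2}\right)^{3} = \left(- \frac{9}{2}\right)^{3} = - \frac{729}{8}$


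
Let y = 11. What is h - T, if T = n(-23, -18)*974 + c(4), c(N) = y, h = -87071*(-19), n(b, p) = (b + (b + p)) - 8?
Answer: 1724466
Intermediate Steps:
n(b, p) = -8 + p + 2*b (n(b, p) = (p + 2*b) - 8 = -8 + p + 2*b)
h = 1654349
c(N) = 11
T = -70117 (T = (-8 - 18 + 2*(-23))*974 + 11 = (-8 - 18 - 46)*974 + 11 = -72*974 + 11 = -70128 + 11 = -70117)
h - T = 1654349 - 1*(-70117) = 1654349 + 70117 = 1724466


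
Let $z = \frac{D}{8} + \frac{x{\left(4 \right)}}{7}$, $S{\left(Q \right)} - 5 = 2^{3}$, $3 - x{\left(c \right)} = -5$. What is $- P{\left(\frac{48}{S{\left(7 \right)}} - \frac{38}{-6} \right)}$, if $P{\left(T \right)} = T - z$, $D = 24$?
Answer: $- \frac{1606}{273} \approx -5.8828$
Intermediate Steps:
$x{\left(c \right)} = 8$ ($x{\left(c \right)} = 3 - -5 = 3 + 5 = 8$)
$S{\left(Q \right)} = 13$ ($S{\left(Q \right)} = 5 + 2^{3} = 5 + 8 = 13$)
$z = \frac{29}{7}$ ($z = \frac{24}{8} + \frac{8}{7} = 24 \cdot \frac{1}{8} + 8 \cdot \frac{1}{7} = 3 + \frac{8}{7} = \frac{29}{7} \approx 4.1429$)
$P{\left(T \right)} = - \frac{29}{7} + T$ ($P{\left(T \right)} = T - \frac{29}{7} = - \frac{29}{7} + T$)
$- P{\left(\frac{48}{S{\left(7 \right)}} - \frac{38}{-6} \right)} = - (- \frac{29}{7} + \left(\frac{48}{13} - \frac{38}{-6}\right)) = - (- \frac{29}{7} + \left(48 \cdot \frac{1}{13} - - \frac{19}{3}\right)) = - (- \frac{29}{7} + \left(\frac{48}{13} + \frac{19}{3}\right)) = - (- \frac{29}{7} + \frac{391}{39}) = \left(-1\right) \frac{1606}{273} = - \frac{1606}{273}$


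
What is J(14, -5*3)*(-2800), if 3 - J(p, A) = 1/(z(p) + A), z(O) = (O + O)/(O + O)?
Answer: -8600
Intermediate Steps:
z(O) = 1 (z(O) = (2*O)/((2*O)) = (2*O)*(1/(2*O)) = 1)
J(p, A) = 3 - 1/(1 + A)
J(14, -5*3)*(-2800) = ((2 + 3*(-5*3))/(1 - 5*3))*(-2800) = ((2 + 3*(-15))/(1 - 15))*(-2800) = ((2 - 45)/(-14))*(-2800) = -1/14*(-43)*(-2800) = (43/14)*(-2800) = -8600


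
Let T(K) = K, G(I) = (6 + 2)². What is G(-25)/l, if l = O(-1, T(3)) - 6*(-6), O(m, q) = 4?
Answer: 8/5 ≈ 1.6000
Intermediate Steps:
G(I) = 64 (G(I) = 8² = 64)
l = 40 (l = 4 - 6*(-6) = 4 + 36 = 40)
G(-25)/l = 64/40 = 64*(1/40) = 8/5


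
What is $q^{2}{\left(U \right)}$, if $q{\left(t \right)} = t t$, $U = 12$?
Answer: $20736$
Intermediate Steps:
$q{\left(t \right)} = t^{2}$
$q^{2}{\left(U \right)} = \left(12^{2}\right)^{2} = 144^{2} = 20736$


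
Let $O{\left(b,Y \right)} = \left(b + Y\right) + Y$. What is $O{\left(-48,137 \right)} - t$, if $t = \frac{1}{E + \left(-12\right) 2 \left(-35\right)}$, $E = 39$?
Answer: $\frac{198653}{879} \approx 226.0$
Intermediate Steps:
$O{\left(b,Y \right)} = b + 2 Y$ ($O{\left(b,Y \right)} = \left(Y + b\right) + Y = b + 2 Y$)
$t = \frac{1}{879}$ ($t = \frac{1}{39 + \left(-12\right) 2 \left(-35\right)} = \frac{1}{39 - -840} = \frac{1}{39 + 840} = \frac{1}{879} \approx 0.0011377$)
$O{\left(-48,137 \right)} - t = \left(-48 + 2 \cdot 137\right) - \frac{1}{879} = \left(-48 + 274\right) - \frac{1}{879} = 226 - \frac{1}{879} = \frac{198653}{879}$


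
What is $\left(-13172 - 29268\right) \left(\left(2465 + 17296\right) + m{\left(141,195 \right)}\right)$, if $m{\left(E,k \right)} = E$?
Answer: $-844640880$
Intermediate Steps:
$\left(-13172 - 29268\right) \left(\left(2465 + 17296\right) + m{\left(141,195 \right)}\right) = \left(-13172 - 29268\right) \left(\left(2465 + 17296\right) + 141\right) = - 42440 \left(19761 + 141\right) = \left(-42440\right) 19902 = -844640880$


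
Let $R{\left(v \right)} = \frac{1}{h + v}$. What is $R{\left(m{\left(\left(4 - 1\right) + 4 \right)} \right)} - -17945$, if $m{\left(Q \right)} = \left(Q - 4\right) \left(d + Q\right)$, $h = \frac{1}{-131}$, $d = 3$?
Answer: $\frac{70506036}{3929} \approx 17945.0$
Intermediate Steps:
$h = - \frac{1}{131} \approx -0.0076336$
$m{\left(Q \right)} = \left(-4 + Q\right) \left(3 + Q\right)$ ($m{\left(Q \right)} = \left(Q - 4\right) \left(3 + Q\right) = \left(-4 + Q\right) \left(3 + Q\right)$)
$R{\left(v \right)} = \frac{1}{- \frac{1}{131} + v}$
$R{\left(m{\left(\left(4 - 1\right) + 4 \right)} \right)} - -17945 = \frac{131}{-1 + 131 \left(-12 + \left(\left(4 - 1\right) + 4\right)^{2} - \left(\left(4 - 1\right) + 4\right)\right)} - -17945 = \frac{131}{-1 + 131 \left(-12 + \left(3 + 4\right)^{2} - \left(3 + 4\right)\right)} + 17945 = \frac{131}{-1 + 131 \left(-12 + 7^{2} - 7\right)} + 17945 = \frac{131}{-1 + 131 \left(-12 + 49 - 7\right)} + 17945 = \frac{131}{-1 + 131 \cdot 30} + 17945 = \frac{131}{-1 + 3930} + 17945 = \frac{131}{3929} + 17945 = \frac{70506036}{3929}$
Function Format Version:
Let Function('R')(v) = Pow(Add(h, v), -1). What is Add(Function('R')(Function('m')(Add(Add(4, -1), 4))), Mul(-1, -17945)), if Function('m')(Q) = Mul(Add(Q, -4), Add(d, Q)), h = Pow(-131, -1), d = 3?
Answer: Rational(70506036, 3929) ≈ 17945.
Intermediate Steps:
h = Rational(-1, 131) ≈ -0.0076336
Function('m')(Q) = Mul(Add(-4, Q), Add(3, Q)) (Function('m')(Q) = Mul(Add(Q, -4), Add(3, Q)) = Mul(Add(-4, Q), Add(3, Q)))
Function('R')(v) = Pow(Add(Rational(-1, 131), v), -1)
Add(Function('R')(Function('m')(Add(Add(4, -1), 4))), Mul(-1, -17945)) = Add(Mul(131, Pow(Add(-1, Mul(131, Add(-12, Pow(Add(Add(4, -1), 4), 2), Mul(-1, Add(Add(4, -1), 4))))), -1)), Mul(-1, -17945)) = Add(Mul(131, Pow(Add(-1, Mul(131, Add(-12, Pow(Add(3, 4), 2), Mul(-1, Add(3, 4))))), -1)), 17945) = Add(Mul(131, Pow(Add(-1, Mul(131, Add(-12, Pow(7, 2), Mul(-1, 7)))), -1)), 17945) = Add(Mul(131, Pow(Add(-1, Mul(131, Add(-12, 49, -7))), -1)), 17945) = Add(Mul(131, Pow(Add(-1, Mul(131, 30)), -1)), 17945) = Add(Mul(131, Pow(Add(-1, 3930), -1)), 17945) = Add(Mul(131, Pow(3929, -1)), 17945) = Add(Mul(131, Rational(1, 3929)), 17945) = Add(Rational(131, 3929), 17945) = Rational(70506036, 3929)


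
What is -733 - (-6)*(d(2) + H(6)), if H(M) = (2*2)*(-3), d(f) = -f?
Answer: -817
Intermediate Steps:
H(M) = -12 (H(M) = 4*(-3) = -12)
-733 - (-6)*(d(2) + H(6)) = -733 - (-6)*(-1*2 - 12) = -733 - (-6)*(-2 - 12) = -733 - (-6)*(-14) = -733 - 1*84 = -733 - 84 = -817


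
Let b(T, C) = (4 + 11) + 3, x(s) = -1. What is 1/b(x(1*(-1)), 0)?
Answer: 1/18 ≈ 0.055556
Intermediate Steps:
b(T, C) = 18 (b(T, C) = 15 + 3 = 18)
1/b(x(1*(-1)), 0) = 1/18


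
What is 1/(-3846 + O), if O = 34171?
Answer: 1/30325 ≈ 3.2976e-5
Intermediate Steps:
1/(-3846 + O) = 1/(-3846 + 34171) = 1/30325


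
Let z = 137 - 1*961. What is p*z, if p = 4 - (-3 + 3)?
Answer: -3296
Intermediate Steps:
z = -824 (z = 137 - 961 = -824)
p = 4 (p = 4 - 1*0 = 4 + 0 = 4)
p*z = 4*(-824) = -3296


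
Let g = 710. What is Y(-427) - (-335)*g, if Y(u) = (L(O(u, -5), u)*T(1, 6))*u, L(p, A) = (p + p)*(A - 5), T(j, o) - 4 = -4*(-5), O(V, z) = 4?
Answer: 35654938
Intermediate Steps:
T(j, o) = 24 (T(j, o) = 4 - 4*(-5) = 4 + 20 = 24)
L(p, A) = 2*p*(-5 + A) (L(p, A) = (2*p)*(-5 + A) = 2*p*(-5 + A))
Y(u) = u*(-960 + 192*u) (Y(u) = ((2*4*(-5 + u))*24)*u = ((-40 + 8*u)*24)*u = (-960 + 192*u)*u = u*(-960 + 192*u))
Y(-427) - (-335)*g = 192*(-427)*(-5 - 427) - (-335)*710 = 192*(-427)*(-432) - 1*(-237850) = 35417088 + 237850 = 35654938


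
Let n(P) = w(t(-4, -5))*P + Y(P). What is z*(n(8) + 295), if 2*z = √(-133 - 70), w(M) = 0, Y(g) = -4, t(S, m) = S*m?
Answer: 291*I*√203/2 ≈ 2073.1*I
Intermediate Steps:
n(P) = -4 (n(P) = 0*P - 4 = 0 - 4 = -4)
z = I*√203/2 (z = √(-133 - 70)/2 = √(-203)/2 = (I*√203)/2 = I*√203/2 ≈ 7.1239*I)
z*(n(8) + 295) = (I*√203/2)*(-4 + 295) = (I*√203/2)*291 = 291*I*√203/2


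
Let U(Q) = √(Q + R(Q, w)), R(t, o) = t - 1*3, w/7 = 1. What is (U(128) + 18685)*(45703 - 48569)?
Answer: -53551210 - 2866*√253 ≈ -5.3597e+7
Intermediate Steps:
w = 7 (w = 7*1 = 7)
R(t, o) = -3 + t (R(t, o) = t - 3 = -3 + t)
U(Q) = √(-3 + 2*Q) (U(Q) = √(Q + (-3 + Q)) = √(-3 + 2*Q))
(U(128) + 18685)*(45703 - 48569) = (√(-3 + 2*128) + 18685)*(45703 - 48569) = (√(-3 + 256) + 18685)*(-2866) = (√253 + 18685)*(-2866) = (18685 + √253)*(-2866) = -53551210 - 2866*√253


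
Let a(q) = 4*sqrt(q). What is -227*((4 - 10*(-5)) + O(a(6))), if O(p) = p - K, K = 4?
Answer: -11350 - 908*sqrt(6) ≈ -13574.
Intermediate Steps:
O(p) = -4 + p (O(p) = p - 1*4 = p - 4 = -4 + p)
-227*((4 - 10*(-5)) + O(a(6))) = -227*((4 - 10*(-5)) + (-4 + 4*sqrt(6))) = -227*((4 + 50) + (-4 + 4*sqrt(6))) = -227*(54 + (-4 + 4*sqrt(6))) = -227*(50 + 4*sqrt(6)) = -11350 - 908*sqrt(6)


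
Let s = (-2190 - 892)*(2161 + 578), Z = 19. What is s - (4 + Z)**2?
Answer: -8442127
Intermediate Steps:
s = -8441598 (s = -3082*2739 = -8441598)
s - (4 + Z)**2 = -8441598 - (4 + 19)**2 = -8441598 - 1*23**2 = -8441598 - 1*529 = -8441598 - 529 = -8442127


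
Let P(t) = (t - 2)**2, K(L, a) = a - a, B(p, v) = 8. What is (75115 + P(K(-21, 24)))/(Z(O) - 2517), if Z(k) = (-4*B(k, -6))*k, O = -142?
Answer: 75119/2027 ≈ 37.059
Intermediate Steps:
K(L, a) = 0
P(t) = (-2 + t)**2
Z(k) = -32*k (Z(k) = (-4*8)*k = -32*k)
(75115 + P(K(-21, 24)))/(Z(O) - 2517) = (75115 + (-2 + 0)**2)/(-32*(-142) - 2517) = (75115 + (-2)**2)/(4544 - 2517) = (75115 + 4)/2027 = 75119*(1/2027) = 75119/2027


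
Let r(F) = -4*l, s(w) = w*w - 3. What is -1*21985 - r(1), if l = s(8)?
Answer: -21741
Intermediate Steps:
s(w) = -3 + w² (s(w) = w² - 3 = -3 + w²)
l = 61 (l = -3 + 8² = -3 + 64 = 61)
r(F) = -244 (r(F) = -4*61 = -244)
-1*21985 - r(1) = -1*21985 - 1*(-244) = -21985 + 244 = -21741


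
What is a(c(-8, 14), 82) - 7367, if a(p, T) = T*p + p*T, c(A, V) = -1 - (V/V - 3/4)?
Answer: -7572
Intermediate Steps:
c(A, V) = -5/4 (c(A, V) = -1 - (1 - 3*¼) = -1 - (1 - ¾) = -1 - 1*¼ = -1 - ¼ = -5/4)
a(p, T) = 2*T*p (a(p, T) = T*p + T*p = 2*T*p)
a(c(-8, 14), 82) - 7367 = 2*82*(-5/4) - 7367 = -205 - 7367 = -7572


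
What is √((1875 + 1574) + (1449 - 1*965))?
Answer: 3*√437 ≈ 62.714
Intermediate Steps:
√((1875 + 1574) + (1449 - 1*965)) = √(3449 + (1449 - 965)) = √(3449 + 484) = √3933 = 3*√437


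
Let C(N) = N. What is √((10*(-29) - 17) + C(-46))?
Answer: I*√353 ≈ 18.788*I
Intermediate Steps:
√((10*(-29) - 17) + C(-46)) = √((10*(-29) - 17) - 46) = √((-290 - 17) - 46) = √(-307 - 46) = √(-353) = I*√353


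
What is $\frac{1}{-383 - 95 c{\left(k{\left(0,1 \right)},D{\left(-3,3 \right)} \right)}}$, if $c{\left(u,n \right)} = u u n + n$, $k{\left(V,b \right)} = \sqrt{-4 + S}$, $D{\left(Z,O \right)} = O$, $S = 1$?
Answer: $\frac{1}{187} \approx 0.0053476$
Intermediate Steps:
$k{\left(V,b \right)} = i \sqrt{3}$ ($k{\left(V,b \right)} = \sqrt{-4 + 1} = \sqrt{-3} = i \sqrt{3}$)
$c{\left(u,n \right)} = n + n u^{2}$ ($c{\left(u,n \right)} = u^{2} n + n = n u^{2} + n = n + n u^{2}$)
$\frac{1}{-383 - 95 c{\left(k{\left(0,1 \right)},D{\left(-3,3 \right)} \right)}} = \frac{1}{-383 - 95 \cdot 3 \left(1 + \left(i \sqrt{3}\right)^{2}\right)} = \frac{1}{-383 - 95 \cdot 3 \left(1 - 3\right)} = \frac{1}{-383 - 95 \cdot 3 \left(-2\right)} = \frac{1}{-383 - -570} = \frac{1}{-383 + 570} = \frac{1}{187}$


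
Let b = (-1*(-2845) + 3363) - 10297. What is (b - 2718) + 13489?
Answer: 6682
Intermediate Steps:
b = -4089 (b = (2845 + 3363) - 10297 = 6208 - 10297 = -4089)
(b - 2718) + 13489 = (-4089 - 2718) + 13489 = -6807 + 13489 = 6682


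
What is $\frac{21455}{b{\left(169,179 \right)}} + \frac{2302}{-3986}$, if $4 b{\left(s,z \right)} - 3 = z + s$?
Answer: $\frac{170635259}{699543} \approx 243.92$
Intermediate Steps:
$b{\left(s,z \right)} = \frac{3}{4} + \frac{s}{4} + \frac{z}{4}$ ($b{\left(s,z \right)} = \frac{3}{4} + \frac{z + s}{4} = \frac{3}{4} + \frac{s + z}{4} = \frac{3}{4} + \left(\frac{s}{4} + \frac{z}{4}\right) = \frac{3}{4} + \frac{s}{4} + \frac{z}{4}$)
$\frac{21455}{b{\left(169,179 \right)}} + \frac{2302}{-3986} = \frac{21455}{\frac{3}{4} + \frac{1}{4} \cdot 169 + \frac{1}{4} \cdot 179} + \frac{2302}{-3986} = \frac{21455}{\frac{3}{4} + \frac{169}{4} + \frac{179}{4}} + 2302 \left(- \frac{1}{3986}\right) = \frac{21455}{\frac{351}{4}} - \frac{1151}{1993} = 21455 \cdot \frac{4}{351} - \frac{1151}{1993} = \frac{85820}{351} - \frac{1151}{1993} = \frac{170635259}{699543}$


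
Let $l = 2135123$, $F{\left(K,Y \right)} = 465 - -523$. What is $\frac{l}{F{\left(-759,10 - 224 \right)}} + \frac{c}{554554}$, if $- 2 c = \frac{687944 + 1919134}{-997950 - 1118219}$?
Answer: $\frac{7413109054785185}{3430318413676} \approx 2161.1$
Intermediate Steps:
$F{\left(K,Y \right)} = 988$ ($F{\left(K,Y \right)} = 465 + 523 = 988$)
$c = \frac{1303539}{2116169}$ ($c = - \frac{\left(687944 + 1919134\right) \frac{1}{-997950 - 1118219}}{2} = - \frac{2607078 \frac{1}{-2116169}}{2} = - \frac{2607078 \left(- \frac{1}{2116169}\right)}{2} = \left(- \frac{1}{2}\right) \left(- \frac{2607078}{2116169}\right) = \frac{1303539}{2116169} \approx 0.61599$)
$\frac{l}{F{\left(-759,10 - 224 \right)}} + \frac{c}{554554} = \frac{2135123}{988} + \frac{1303539}{2116169 \cdot 554554} = 2135123 \cdot \frac{1}{988} + \frac{1303539}{2116169} \cdot \frac{1}{554554} = \frac{2135123}{988} + \frac{1303539}{1173529983626} = \frac{7413109054785185}{3430318413676}$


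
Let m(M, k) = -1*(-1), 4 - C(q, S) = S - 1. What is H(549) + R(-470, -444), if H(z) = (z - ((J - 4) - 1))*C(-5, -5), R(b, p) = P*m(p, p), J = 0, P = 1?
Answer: 5541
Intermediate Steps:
C(q, S) = 5 - S (C(q, S) = 4 - (S - 1) = 4 - (-1 + S) = 4 + (1 - S) = 5 - S)
m(M, k) = 1
R(b, p) = 1 (R(b, p) = 1*1 = 1)
H(z) = 50 + 10*z (H(z) = (z - ((0 - 4) - 1))*(5 - 1*(-5)) = (z - (-4 - 1))*(5 + 5) = (z - 1*(-5))*10 = (z + 5)*10 = (5 + z)*10 = 50 + 10*z)
H(549) + R(-470, -444) = (50 + 10*549) + 1 = (50 + 5490) + 1 = 5540 + 1 = 5541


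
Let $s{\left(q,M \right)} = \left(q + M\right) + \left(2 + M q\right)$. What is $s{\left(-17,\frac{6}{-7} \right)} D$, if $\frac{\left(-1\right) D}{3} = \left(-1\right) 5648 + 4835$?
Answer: $- \frac{21951}{7} \approx -3135.9$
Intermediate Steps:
$s{\left(q,M \right)} = 2 + M + q + M q$ ($s{\left(q,M \right)} = \left(M + q\right) + \left(2 + M q\right) = 2 + M + q + M q$)
$D = 2439$ ($D = - 3 \left(\left(-1\right) 5648 + 4835\right) = - 3 \left(-5648 + 4835\right) = \left(-3\right) \left(-813\right) = 2439$)
$s{\left(-17,\frac{6}{-7} \right)} D = \left(2 + \frac{6}{-7} - 17 + \frac{6}{-7} \left(-17\right)\right) 2439 = \left(2 + 6 \left(- \frac{1}{7}\right) - 17 + 6 \left(- \frac{1}{7}\right) \left(-17\right)\right) 2439 = \left(2 - \frac{6}{7} - 17 - - \frac{102}{7}\right) 2439 = \left(2 - \frac{6}{7} - 17 + \frac{102}{7}\right) 2439 = \left(- \frac{9}{7}\right) 2439 = - \frac{21951}{7}$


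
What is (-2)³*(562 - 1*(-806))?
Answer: -10944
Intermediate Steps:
(-2)³*(562 - 1*(-806)) = -8*(562 + 806) = -8*1368 = -10944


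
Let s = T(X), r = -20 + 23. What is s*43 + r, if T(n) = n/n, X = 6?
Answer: 46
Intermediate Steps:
r = 3
T(n) = 1
s = 1
s*43 + r = 1*43 + 3 = 43 + 3 = 46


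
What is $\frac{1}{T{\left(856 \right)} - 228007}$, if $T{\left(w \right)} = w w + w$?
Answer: $\frac{1}{505585} \approx 1.9779 \cdot 10^{-6}$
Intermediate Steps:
$T{\left(w \right)} = w + w^{2}$ ($T{\left(w \right)} = w^{2} + w = w + w^{2}$)
$\frac{1}{T{\left(856 \right)} - 228007} = \frac{1}{856 \left(1 + 856\right) - 228007} = \frac{1}{856 \cdot 857 - 228007} = \frac{1}{733592 - 228007} = \frac{1}{505585}$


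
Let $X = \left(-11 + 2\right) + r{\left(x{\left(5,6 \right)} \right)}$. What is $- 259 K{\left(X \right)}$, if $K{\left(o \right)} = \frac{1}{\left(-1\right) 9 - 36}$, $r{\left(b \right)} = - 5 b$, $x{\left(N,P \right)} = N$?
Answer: $\frac{259}{45} \approx 5.7556$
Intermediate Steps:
$X = -34$ ($X = \left(-11 + 2\right) - 25 = -9 - 25 = -34$)
$K{\left(o \right)} = - \frac{1}{45}$ ($K{\left(o \right)} = \frac{1}{-9 - 36} = \frac{1}{-45} = - \frac{1}{45}$)
$- 259 K{\left(X \right)} = \left(-259\right) \left(- \frac{1}{45}\right) = \frac{259}{45}$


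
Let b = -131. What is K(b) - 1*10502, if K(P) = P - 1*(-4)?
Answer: -10629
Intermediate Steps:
K(P) = 4 + P (K(P) = P + 4 = 4 + P)
K(b) - 1*10502 = (4 - 131) - 1*10502 = -127 - 10502 = -10629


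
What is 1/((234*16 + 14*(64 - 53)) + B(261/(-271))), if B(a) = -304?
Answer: 1/3594 ≈ 0.00027824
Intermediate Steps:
1/((234*16 + 14*(64 - 53)) + B(261/(-271))) = 1/((234*16 + 14*(64 - 53)) - 304) = 1/((3744 + 14*11) - 304) = 1/((3744 + 154) - 304) = 1/(3898 - 304) = 1/3594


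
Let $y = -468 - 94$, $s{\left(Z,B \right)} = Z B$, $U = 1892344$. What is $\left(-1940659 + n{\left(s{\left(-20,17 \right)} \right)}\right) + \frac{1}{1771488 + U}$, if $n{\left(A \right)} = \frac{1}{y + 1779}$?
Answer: $- \frac{8653172475950447}{4458883544} \approx -1.9407 \cdot 10^{6}$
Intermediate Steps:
$s{\left(Z,B \right)} = B Z$
$y = -562$
$n{\left(A \right)} = \frac{1}{1217}$ ($n{\left(A \right)} = \frac{1}{-562 + 1779} = \frac{1}{1217}$)
$\left(-1940659 + n{\left(s{\left(-20,17 \right)} \right)}\right) + \frac{1}{1771488 + U} = \left(-1940659 + \frac{1}{1217}\right) + \frac{1}{1771488 + 1892344} = - \frac{2361782002}{1217} + \frac{1}{3663832} = - \frac{8653172475950447}{4458883544}$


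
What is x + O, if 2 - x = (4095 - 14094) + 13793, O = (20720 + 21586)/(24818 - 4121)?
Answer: -26146906/6899 ≈ -3790.0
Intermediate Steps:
O = 14102/6899 (O = 42306/20697 = 42306*(1/20697) = 14102/6899 ≈ 2.0441)
x = -3792 (x = 2 - ((4095 - 14094) + 13793) = 2 - (-9999 + 13793) = 2 - 1*3794 = 2 - 3794 = -3792)
x + O = -3792 + 14102/6899 = -26146906/6899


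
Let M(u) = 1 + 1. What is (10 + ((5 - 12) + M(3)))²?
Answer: 25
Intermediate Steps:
M(u) = 2
(10 + ((5 - 12) + M(3)))² = (10 + ((5 - 12) + 2))² = (10 + (-7 + 2))² = (10 - 5)² = 5² = 25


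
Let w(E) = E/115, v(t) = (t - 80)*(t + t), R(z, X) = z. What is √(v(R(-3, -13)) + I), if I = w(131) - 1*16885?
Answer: I*√216703010/115 ≈ 128.01*I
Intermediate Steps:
v(t) = 2*t*(-80 + t) (v(t) = (-80 + t)*(2*t) = 2*t*(-80 + t))
w(E) = E/115 (w(E) = E*(1/115) = E/115)
I = -1941644/115 (I = (1/115)*131 - 1*16885 = 131/115 - 16885 = -1941644/115 ≈ -16884.)
√(v(R(-3, -13)) + I) = √(2*(-3)*(-80 - 3) - 1941644/115) = √(2*(-3)*(-83) - 1941644/115) = √(498 - 1941644/115) = √(-1884374/115) = I*√216703010/115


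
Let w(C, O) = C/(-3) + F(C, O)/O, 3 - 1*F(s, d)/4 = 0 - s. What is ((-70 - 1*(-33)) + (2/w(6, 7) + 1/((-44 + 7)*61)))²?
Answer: 815067701721/616379929 ≈ 1322.3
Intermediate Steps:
F(s, d) = 12 + 4*s (F(s, d) = 12 - 4*(0 - s) = 12 - (-4)*s = 12 + 4*s)
w(C, O) = -C/3 + (12 + 4*C)/O (w(C, O) = C/(-3) + (12 + 4*C)/O = C*(-⅓) + (12 + 4*C)/O = -C/3 + (12 + 4*C)/O)
((-70 - 1*(-33)) + (2/w(6, 7) + 1/((-44 + 7)*61)))² = ((-70 - 1*(-33)) + (2/(((⅓)*(36 + 12*6 - 1*6*7)/7)) + 1/((-44 + 7)*61)))² = ((-70 + 33) + (2/(((⅓)*(⅐)*(36 + 72 - 42))) + (1/61)/(-37)))² = (-37 + (2/(((⅓)*(⅐)*66)) - 1/37*1/61))² = (-37 + (2/(22/7) - 1/2257))² = (-37 + (2*(7/22) - 1/2257))² = (-37 + (7/11 - 1/2257))² = (-37 + 15788/24827)² = (-902811/24827)² = 815067701721/616379929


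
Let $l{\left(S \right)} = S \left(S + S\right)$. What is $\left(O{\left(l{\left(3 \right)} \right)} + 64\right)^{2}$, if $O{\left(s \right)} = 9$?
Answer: $5329$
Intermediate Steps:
$l{\left(S \right)} = 2 S^{2}$ ($l{\left(S \right)} = S 2 S = 2 S^{2}$)
$\left(O{\left(l{\left(3 \right)} \right)} + 64\right)^{2} = \left(9 + 64\right)^{2} = 73^{2} = 5329$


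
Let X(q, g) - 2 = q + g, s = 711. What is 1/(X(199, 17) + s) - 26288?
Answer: -24421551/929 ≈ -26288.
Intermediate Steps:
X(q, g) = 2 + g + q (X(q, g) = 2 + (q + g) = 2 + (g + q) = 2 + g + q)
1/(X(199, 17) + s) - 26288 = 1/((2 + 17 + 199) + 711) - 26288 = 1/(218 + 711) - 26288 = 1/929 - 26288 = -24421551/929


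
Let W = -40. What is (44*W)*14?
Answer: -24640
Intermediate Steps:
(44*W)*14 = (44*(-40))*14 = -1760*14 = -24640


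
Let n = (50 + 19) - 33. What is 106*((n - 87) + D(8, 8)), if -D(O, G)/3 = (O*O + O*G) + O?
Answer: -48654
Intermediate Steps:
D(O, G) = -3*O - 3*O² - 3*G*O (D(O, G) = -3*((O*O + O*G) + O) = -3*((O² + G*O) + O) = -3*(O + O² + G*O) = -3*O - 3*O² - 3*G*O)
n = 36 (n = 69 - 33 = 36)
106*((n - 87) + D(8, 8)) = 106*((36 - 87) - 3*8*(1 + 8 + 8)) = 106*(-51 - 3*8*17) = 106*(-51 - 408) = 106*(-459) = -48654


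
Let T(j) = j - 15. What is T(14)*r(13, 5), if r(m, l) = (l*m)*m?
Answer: -845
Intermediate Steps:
T(j) = -15 + j
r(m, l) = l*m**2
T(14)*r(13, 5) = (-15 + 14)*(5*13**2) = -5*169 = -1*845 = -845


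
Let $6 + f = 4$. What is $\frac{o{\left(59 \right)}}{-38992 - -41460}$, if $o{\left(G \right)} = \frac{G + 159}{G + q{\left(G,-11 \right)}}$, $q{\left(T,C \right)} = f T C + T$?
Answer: $\frac{109}{1747344} \approx 6.238 \cdot 10^{-5}$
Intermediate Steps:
$f = -2$ ($f = -6 + 4 = -2$)
$q{\left(T,C \right)} = T - 2 C T$ ($q{\left(T,C \right)} = - 2 T C + T = - 2 C T + T = T - 2 C T$)
$o{\left(G \right)} = \frac{159 + G}{24 G}$ ($o{\left(G \right)} = \frac{G + 159}{G + G \left(1 - -22\right)} = \frac{159 + G}{G + G \left(1 + 22\right)} = \frac{159 + G}{G + G 23} = \frac{159 + G}{G + 23 G} = \frac{159 + G}{24 G}$)
$\frac{o{\left(59 \right)}}{-38992 - -41460} = \frac{\frac{1}{24} \cdot \frac{1}{59} \left(159 + 59\right)}{-38992 - -41460} = \frac{\frac{1}{24} \cdot \frac{1}{59} \cdot 218}{-38992 + 41460} = \frac{109}{708 \cdot 2468} = \frac{109}{708} \cdot \frac{1}{2468} = \frac{109}{1747344}$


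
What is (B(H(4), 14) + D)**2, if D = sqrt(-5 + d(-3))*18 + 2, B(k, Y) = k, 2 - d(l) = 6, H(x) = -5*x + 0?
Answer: -2592 - 1944*I ≈ -2592.0 - 1944.0*I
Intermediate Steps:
H(x) = -5*x
d(l) = -4 (d(l) = 2 - 1*6 = 2 - 6 = -4)
D = 2 + 54*I (D = sqrt(-5 - 4)*18 + 2 = sqrt(-9)*18 + 2 = (3*I)*18 + 2 = 54*I + 2 = 2 + 54*I ≈ 2.0 + 54.0*I)
(B(H(4), 14) + D)**2 = (-5*4 + (2 + 54*I))**2 = (-20 + (2 + 54*I))**2 = (-18 + 54*I)**2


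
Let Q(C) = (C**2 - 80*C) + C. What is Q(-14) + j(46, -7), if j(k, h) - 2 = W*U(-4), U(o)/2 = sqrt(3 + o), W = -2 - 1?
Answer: 1304 - 6*I ≈ 1304.0 - 6.0*I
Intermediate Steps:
W = -3
Q(C) = C**2 - 79*C
U(o) = 2*sqrt(3 + o)
j(k, h) = 2 - 6*I (j(k, h) = 2 - 6*sqrt(3 - 4) = 2 - 6*sqrt(-1) = 2 - 6*I)
Q(-14) + j(46, -7) = -14*(-79 - 14) + (2 - 6*I) = -14*(-93) + (2 - 6*I) = 1302 + (2 - 6*I) = 1304 - 6*I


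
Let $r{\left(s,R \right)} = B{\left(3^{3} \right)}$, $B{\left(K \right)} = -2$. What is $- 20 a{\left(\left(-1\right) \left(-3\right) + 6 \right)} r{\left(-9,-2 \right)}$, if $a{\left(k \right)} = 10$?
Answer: $400$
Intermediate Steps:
$r{\left(s,R \right)} = -2$
$- 20 a{\left(\left(-1\right) \left(-3\right) + 6 \right)} r{\left(-9,-2 \right)} = \left(-20\right) 10 \left(-2\right) = \left(-200\right) \left(-2\right) = 400$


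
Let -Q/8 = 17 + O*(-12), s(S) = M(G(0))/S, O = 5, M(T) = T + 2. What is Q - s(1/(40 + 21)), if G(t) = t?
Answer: 222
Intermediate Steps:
M(T) = 2 + T
s(S) = 2/S (s(S) = (2 + 0)/S = 2/S)
Q = 344 (Q = -8*(17 + 5*(-12)) = -8*(17 - 60) = -8*(-43) = 344)
Q - s(1/(40 + 21)) = 344 - 2/(1/(40 + 21)) = 344 - 2/(1/61) = 344 - 2/1/61 = 344 - 2*61 = 344 - 1*122 = 344 - 122 = 222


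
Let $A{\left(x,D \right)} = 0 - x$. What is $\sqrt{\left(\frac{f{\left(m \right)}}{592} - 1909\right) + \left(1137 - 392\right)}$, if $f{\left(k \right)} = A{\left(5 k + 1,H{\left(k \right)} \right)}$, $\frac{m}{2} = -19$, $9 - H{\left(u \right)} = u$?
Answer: $\frac{i \sqrt{25489263}}{148} \approx 34.113 i$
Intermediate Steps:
$H{\left(u \right)} = 9 - u$
$A{\left(x,D \right)} = - x$
$m = -38$ ($m = 2 \left(-19\right) = -38$)
$f{\left(k \right)} = -1 - 5 k$ ($f{\left(k \right)} = - (5 k + 1) = - (1 + 5 k) = -1 - 5 k$)
$\sqrt{\left(\frac{f{\left(m \right)}}{592} - 1909\right) + \left(1137 - 392\right)} = \sqrt{\left(\frac{-1 - -190}{592} - 1909\right) + \left(1137 - 392\right)} = \sqrt{\left(\left(-1 + 190\right) \frac{1}{592} - 1909\right) + 745} = \sqrt{\left(189 \cdot \frac{1}{592} - 1909\right) + 745} = \sqrt{\left(\frac{189}{592} - 1909\right) + 745} = \sqrt{- \frac{1129939}{592} + 745} = \sqrt{- \frac{688899}{592}} = \frac{i \sqrt{25489263}}{148}$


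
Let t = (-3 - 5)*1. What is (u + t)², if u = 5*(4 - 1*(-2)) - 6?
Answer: 256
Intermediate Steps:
t = -8 (t = -8*1 = -8)
u = 24 (u = 5*(4 + 2) - 6 = 5*6 - 6 = 30 - 6 = 24)
(u + t)² = (24 - 8)² = 16² = 256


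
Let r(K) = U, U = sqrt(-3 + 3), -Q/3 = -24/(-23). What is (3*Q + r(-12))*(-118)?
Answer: 25488/23 ≈ 1108.2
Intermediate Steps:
Q = -72/23 (Q = -(-72)/(-23) = -(-72)*(-1)/23 = -3*24/23 = -72/23 ≈ -3.1304)
U = 0 (U = sqrt(0) = 0)
r(K) = 0
(3*Q + r(-12))*(-118) = (3*(-72/23) + 0)*(-118) = (-216/23 + 0)*(-118) = -216/23*(-118) = 25488/23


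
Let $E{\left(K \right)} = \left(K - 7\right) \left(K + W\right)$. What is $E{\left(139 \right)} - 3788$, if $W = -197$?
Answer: $-11444$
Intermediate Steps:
$E{\left(K \right)} = \left(-197 + K\right) \left(-7 + K\right)$ ($E{\left(K \right)} = \left(K - 7\right) \left(K - 197\right) = \left(-7 + K\right) \left(-197 + K\right) = \left(-197 + K\right) \left(-7 + K\right)$)
$E{\left(139 \right)} - 3788 = \left(1379 + 139^{2} - 28356\right) - 3788 = \left(1379 + 19321 - 28356\right) - 3788 = -7656 - 3788 = -11444$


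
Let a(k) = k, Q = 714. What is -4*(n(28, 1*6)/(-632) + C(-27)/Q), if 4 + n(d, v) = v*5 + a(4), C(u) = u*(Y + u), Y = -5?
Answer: -43719/9401 ≈ -4.6505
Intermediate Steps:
C(u) = u*(-5 + u)
n(d, v) = 5*v (n(d, v) = -4 + (v*5 + 4) = -4 + (5*v + 4) = -4 + (4 + 5*v) = 5*v)
-4*(n(28, 1*6)/(-632) + C(-27)/Q) = -4*((5*(1*6))/(-632) - 27*(-5 - 27)/714) = -4*((5*6)*(-1/632) - 27*(-32)*(1/714)) = -4*(30*(-1/632) + 864*(1/714)) = -4*(-15/316 + 144/119) = -4*43719/37604 = -43719/9401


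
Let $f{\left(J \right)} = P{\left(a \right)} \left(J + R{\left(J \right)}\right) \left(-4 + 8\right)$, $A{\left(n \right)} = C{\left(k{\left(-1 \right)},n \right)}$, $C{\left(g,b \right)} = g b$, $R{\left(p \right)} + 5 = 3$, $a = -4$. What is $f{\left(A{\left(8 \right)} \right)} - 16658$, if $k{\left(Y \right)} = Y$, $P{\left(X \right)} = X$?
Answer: $-16498$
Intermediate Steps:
$R{\left(p \right)} = -2$ ($R{\left(p \right)} = -5 + 3 = -2$)
$C{\left(g,b \right)} = b g$
$A{\left(n \right)} = - n$ ($A{\left(n \right)} = n \left(-1\right) = - n$)
$f{\left(J \right)} = 32 - 16 J$ ($f{\left(J \right)} = - 4 \left(J - 2\right) \left(-4 + 8\right) = - 4 \left(-2 + J\right) 4 = - 4 \left(-8 + 4 J\right) = 32 - 16 J$)
$f{\left(A{\left(8 \right)} \right)} - 16658 = \left(32 - 16 \left(\left(-1\right) 8\right)\right) - 16658 = \left(32 - -128\right) - 16658 = \left(32 + 128\right) - 16658 = 160 - 16658 = -16498$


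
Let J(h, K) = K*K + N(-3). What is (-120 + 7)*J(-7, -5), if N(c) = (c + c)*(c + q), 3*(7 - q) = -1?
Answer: 113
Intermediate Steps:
q = 22/3 (q = 7 - 1/3*(-1) = 7 + 1/3 = 22/3 ≈ 7.3333)
N(c) = 2*c*(22/3 + c) (N(c) = (c + c)*(c + 22/3) = (2*c)*(22/3 + c) = 2*c*(22/3 + c))
J(h, K) = -26 + K**2 (J(h, K) = K*K + (2/3)*(-3)*(22 + 3*(-3)) = K**2 + (2/3)*(-3)*(22 - 9) = K**2 + (2/3)*(-3)*13 = K**2 - 26 = -26 + K**2)
(-120 + 7)*J(-7, -5) = (-120 + 7)*(-26 + (-5)**2) = -113*(-26 + 25) = -113*(-1) = 113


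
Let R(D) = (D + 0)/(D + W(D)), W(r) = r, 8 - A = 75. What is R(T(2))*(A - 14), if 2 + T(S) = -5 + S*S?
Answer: -81/2 ≈ -40.500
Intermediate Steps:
A = -67 (A = 8 - 1*75 = 8 - 75 = -67)
T(S) = -7 + S² (T(S) = -2 + (-5 + S*S) = -2 + (-5 + S²) = -7 + S²)
R(D) = ½ (R(D) = (D + 0)/(D + D) = D/((2*D)) = D*(1/(2*D)) = ½)
R(T(2))*(A - 14) = (-67 - 14)/2 = (½)*(-81) = -81/2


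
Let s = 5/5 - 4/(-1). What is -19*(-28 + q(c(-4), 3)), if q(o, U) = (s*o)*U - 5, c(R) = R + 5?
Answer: 342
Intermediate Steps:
c(R) = 5 + R
s = 5 (s = 5*(1/5) - 4*(-1) = 1 + 4 = 5)
q(o, U) = -5 + 5*U*o (q(o, U) = (5*o)*U - 5 = 5*U*o - 5 = -5 + 5*U*o)
-19*(-28 + q(c(-4), 3)) = -19*(-28 + (-5 + 5*3*(5 - 4))) = -19*(-28 + (-5 + 5*3*1)) = -19*(-28 + (-5 + 15)) = -19*(-28 + 10) = -19*(-18) = 342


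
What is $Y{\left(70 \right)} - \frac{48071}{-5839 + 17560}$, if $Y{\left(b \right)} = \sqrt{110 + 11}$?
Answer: $\frac{80860}{11721} \approx 6.8987$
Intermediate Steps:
$Y{\left(b \right)} = 11$ ($Y{\left(b \right)} = \sqrt{121} = 11$)
$Y{\left(70 \right)} - \frac{48071}{-5839 + 17560} = 11 - \frac{48071}{-5839 + 17560} = 11 - \frac{48071}{11721} = \frac{80860}{11721}$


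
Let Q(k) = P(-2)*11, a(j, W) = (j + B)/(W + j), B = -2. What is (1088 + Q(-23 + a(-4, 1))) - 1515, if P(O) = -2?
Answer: -449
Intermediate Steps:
a(j, W) = (-2 + j)/(W + j) (a(j, W) = (j - 2)/(W + j) = (-2 + j)/(W + j))
Q(k) = -22 (Q(k) = -2*11 = -22)
(1088 + Q(-23 + a(-4, 1))) - 1515 = (1088 - 22) - 1515 = 1066 - 1515 = -449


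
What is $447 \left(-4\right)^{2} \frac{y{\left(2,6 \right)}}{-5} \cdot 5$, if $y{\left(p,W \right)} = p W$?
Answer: $-85824$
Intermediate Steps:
$y{\left(p,W \right)} = W p$
$447 \left(-4\right)^{2} \frac{y{\left(2,6 \right)}}{-5} \cdot 5 = 447 \left(-4\right)^{2} \frac{6 \cdot 2}{-5} \cdot 5 = 447 \cdot 16 \cdot 12 \left(- \frac{1}{5}\right) 5 = 447 \cdot 16 \left(- \frac{12}{5}\right) 5 = 447 \left(\left(- \frac{192}{5}\right) 5\right) = 447 \left(-192\right) = -85824$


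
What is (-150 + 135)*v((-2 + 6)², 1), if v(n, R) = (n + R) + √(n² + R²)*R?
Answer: -255 - 15*√257 ≈ -495.47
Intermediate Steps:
v(n, R) = R + n + R*√(R² + n²) (v(n, R) = (R + n) + √(R² + n²)*R = (R + n) + R*√(R² + n²) = R + n + R*√(R² + n²))
(-150 + 135)*v((-2 + 6)², 1) = (-150 + 135)*(1 + (-2 + 6)² + 1*√(1² + ((-2 + 6)²)²)) = -15*(1 + 4² + 1*√(1 + (4²)²)) = -15*(1 + 16 + 1*√(1 + 16²)) = -15*(1 + 16 + 1*√(1 + 256)) = -15*(1 + 16 + 1*√257) = -15*(1 + 16 + √257) = -15*(17 + √257) = -255 - 15*√257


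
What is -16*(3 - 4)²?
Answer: -16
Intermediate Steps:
-16*(3 - 4)² = -16*(-1)² = -16*1 = -16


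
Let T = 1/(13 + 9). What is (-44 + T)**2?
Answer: 935089/484 ≈ 1932.0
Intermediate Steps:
T = 1/22 ≈ 0.045455
(-44 + T)**2 = (-44 + 1/22)**2 = (-967/22)**2 = 935089/484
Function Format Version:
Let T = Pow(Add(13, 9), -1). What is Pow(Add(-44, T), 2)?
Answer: Rational(935089, 484) ≈ 1932.0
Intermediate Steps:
T = Rational(1, 22) (T = Pow(22, -1) = Rational(1, 22) ≈ 0.045455)
Pow(Add(-44, T), 2) = Pow(Add(-44, Rational(1, 22)), 2) = Pow(Rational(-967, 22), 2) = Rational(935089, 484)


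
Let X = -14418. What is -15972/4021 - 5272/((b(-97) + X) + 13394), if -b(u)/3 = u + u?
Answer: 7069544/888641 ≈ 7.9555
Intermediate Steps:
b(u) = -6*u (b(u) = -3*(u + u) = -6*u)
-15972/4021 - 5272/((b(-97) + X) + 13394) = -15972/4021 - 5272/((-6*(-97) - 14418) + 13394) = -15972*1/4021 - 5272/((582 - 14418) + 13394) = -15972/4021 - 5272/(-13836 + 13394) = -15972/4021 - 5272/(-442) = -15972/4021 - 5272*(-1/442) = -15972/4021 + 2636/221 = 7069544/888641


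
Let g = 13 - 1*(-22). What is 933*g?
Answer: 32655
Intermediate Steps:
g = 35 (g = 13 + 22 = 35)
933*g = 933*35 = 32655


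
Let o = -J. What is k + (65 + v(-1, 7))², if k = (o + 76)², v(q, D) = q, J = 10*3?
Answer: 6212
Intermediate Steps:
J = 30
o = -30 (o = -1*30 = -30)
k = 2116 (k = (-30 + 76)² = 46² = 2116)
k + (65 + v(-1, 7))² = 2116 + (65 - 1)² = 2116 + 64² = 2116 + 4096 = 6212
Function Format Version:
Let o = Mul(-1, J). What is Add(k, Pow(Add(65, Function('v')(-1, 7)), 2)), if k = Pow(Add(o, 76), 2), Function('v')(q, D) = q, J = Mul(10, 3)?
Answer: 6212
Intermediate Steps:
J = 30
o = -30 (o = Mul(-1, 30) = -30)
k = 2116 (k = Pow(Add(-30, 76), 2) = Pow(46, 2) = 2116)
Add(k, Pow(Add(65, Function('v')(-1, 7)), 2)) = Add(2116, Pow(Add(65, -1), 2)) = Add(2116, Pow(64, 2)) = Add(2116, 4096) = 6212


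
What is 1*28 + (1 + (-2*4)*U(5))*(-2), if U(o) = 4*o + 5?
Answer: 426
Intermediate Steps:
U(o) = 5 + 4*o
1*28 + (1 + (-2*4)*U(5))*(-2) = 1*28 + (1 + (-2*4)*(5 + 4*5))*(-2) = 28 + (1 - 8*(5 + 20))*(-2) = 28 + (1 - 8*25)*(-2) = 28 + (1 - 200)*(-2) = 28 - 199*(-2) = 28 + 398 = 426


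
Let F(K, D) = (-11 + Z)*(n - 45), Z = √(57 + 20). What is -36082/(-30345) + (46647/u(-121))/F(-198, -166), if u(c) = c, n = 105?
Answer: 164221633/58747920 + 15549*√77/106480 ≈ 4.0767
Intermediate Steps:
Z = √77 ≈ 8.7750
F(K, D) = -660 + 60*√77 (F(K, D) = (-11 + √77)*(105 - 45) = (-11 + √77)*60 = -660 + 60*√77)
-36082/(-30345) + (46647/u(-121))/F(-198, -166) = -36082/(-30345) + (46647/(-121))/(-660 + 60*√77) = -36082*(-1/30345) + (46647*(-1/121))/(-660 + 60*√77) = 36082/30345 - 46647/(121*(-660 + 60*√77))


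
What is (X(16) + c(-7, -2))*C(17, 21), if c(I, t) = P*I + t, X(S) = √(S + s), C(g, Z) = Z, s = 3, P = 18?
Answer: -2688 + 21*√19 ≈ -2596.5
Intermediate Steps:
X(S) = √(3 + S) (X(S) = √(S + 3) = √(3 + S))
c(I, t) = t + 18*I (c(I, t) = 18*I + t = t + 18*I)
(X(16) + c(-7, -2))*C(17, 21) = (√(3 + 16) + (-2 + 18*(-7)))*21 = (√19 + (-2 - 126))*21 = (√19 - 128)*21 = (-128 + √19)*21 = -2688 + 21*√19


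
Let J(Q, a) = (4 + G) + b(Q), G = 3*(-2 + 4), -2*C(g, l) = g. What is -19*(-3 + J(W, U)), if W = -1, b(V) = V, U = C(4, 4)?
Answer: -114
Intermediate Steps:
C(g, l) = -g/2
U = -2 (U = -½*4 = -2)
G = 6 (G = 3*2 = 6)
J(Q, a) = 10 + Q (J(Q, a) = (4 + 6) + Q = 10 + Q)
-19*(-3 + J(W, U)) = -19*(-3 + (10 - 1)) = -19*(-3 + 9) = -19*6 = -114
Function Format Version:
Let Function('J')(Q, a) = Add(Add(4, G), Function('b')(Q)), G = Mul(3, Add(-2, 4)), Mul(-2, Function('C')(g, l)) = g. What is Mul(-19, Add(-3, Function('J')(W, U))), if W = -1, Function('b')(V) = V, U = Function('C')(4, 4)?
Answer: -114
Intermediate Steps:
Function('C')(g, l) = Mul(Rational(-1, 2), g)
U = -2 (U = Mul(Rational(-1, 2), 4) = -2)
G = 6 (G = Mul(3, 2) = 6)
Function('J')(Q, a) = Add(10, Q) (Function('J')(Q, a) = Add(Add(4, 6), Q) = Add(10, Q))
Mul(-19, Add(-3, Function('J')(W, U))) = Mul(-19, Add(-3, Add(10, -1))) = Mul(-19, Add(-3, 9)) = Mul(-19, 6) = -114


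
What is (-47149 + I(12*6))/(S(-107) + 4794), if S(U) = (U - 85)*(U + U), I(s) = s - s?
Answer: -47149/45882 ≈ -1.0276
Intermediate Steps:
I(s) = 0
S(U) = 2*U*(-85 + U) (S(U) = (-85 + U)*(2*U) = 2*U*(-85 + U))
(-47149 + I(12*6))/(S(-107) + 4794) = (-47149 + 0)/(2*(-107)*(-85 - 107) + 4794) = -47149/(2*(-107)*(-192) + 4794) = -47149/(41088 + 4794) = -47149/45882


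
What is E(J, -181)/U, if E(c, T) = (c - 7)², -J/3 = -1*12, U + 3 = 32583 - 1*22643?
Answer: 841/9937 ≈ 0.084633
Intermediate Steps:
U = 9937 (U = -3 + (32583 - 1*22643) = -3 + (32583 - 22643) = -3 + 9940 = 9937)
J = 36 (J = -(-3)*12 = -3*(-12) = 36)
E(c, T) = (-7 + c)²
E(J, -181)/U = (-7 + 36)²/9937 = 29²*(1/9937) = 841*(1/9937) = 841/9937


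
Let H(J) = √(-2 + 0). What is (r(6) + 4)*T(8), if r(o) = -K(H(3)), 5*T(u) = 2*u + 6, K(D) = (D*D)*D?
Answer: 88/5 + 44*I*√2/5 ≈ 17.6 + 12.445*I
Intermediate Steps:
H(J) = I*√2 (H(J) = √(-2) = I*√2)
K(D) = D³ (K(D) = D²*D = D³)
T(u) = 6/5 + 2*u/5 (T(u) = (2*u + 6)/5 = (6 + 2*u)/5 = 6/5 + 2*u/5)
r(o) = 2*I*√2 (r(o) = -(I*√2)³ = -(-2)*I*√2 = 2*I*√2)
(r(6) + 4)*T(8) = (2*I*√2 + 4)*(6/5 + (⅖)*8) = (4 + 2*I*√2)*(6/5 + 16/5) = (4 + 2*I*√2)*(22/5) = 88/5 + 44*I*√2/5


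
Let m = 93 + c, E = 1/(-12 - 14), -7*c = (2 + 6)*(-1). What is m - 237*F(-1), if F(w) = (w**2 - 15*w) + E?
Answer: -671351/182 ≈ -3688.7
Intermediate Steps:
c = 8/7 (c = -(2 + 6)*(-1)/7 = -8*(-1)/7 = -1/7*(-8) = 8/7 ≈ 1.1429)
E = -1/26 (E = 1/(-26) = -1/26 ≈ -0.038462)
m = 659/7 (m = 93 + 8/7 = 659/7 ≈ 94.143)
F(w) = -1/26 + w**2 - 15*w (F(w) = (w**2 - 15*w) - 1/26 = -1/26 + w**2 - 15*w)
m - 237*F(-1) = 659/7 - 237*(-1/26 + (-1)**2 - 15*(-1)) = 659/7 - 237*(-1/26 + 1 + 15) = 659/7 - 237*415/26 = 659/7 - 98355/26 = -671351/182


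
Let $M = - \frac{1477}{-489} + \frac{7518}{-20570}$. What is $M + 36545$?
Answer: $\frac{183811496719}{5029365} \approx 36548.0$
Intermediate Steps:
$M = \frac{13352794}{5029365}$ ($M = \left(-1477\right) \left(- \frac{1}{489}\right) + 7518 \left(- \frac{1}{20570}\right) = \frac{1477}{489} - \frac{3759}{10285} = \frac{13352794}{5029365} \approx 2.655$)
$M + 36545 = \frac{13352794}{5029365} + 36545 = \frac{183811496719}{5029365}$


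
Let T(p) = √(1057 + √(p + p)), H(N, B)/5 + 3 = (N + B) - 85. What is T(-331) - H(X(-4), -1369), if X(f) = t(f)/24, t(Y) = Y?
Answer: 43715/6 + √(1057 + I*√662) ≈ 7318.3 + 0.39567*I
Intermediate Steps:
X(f) = f/24
H(N, B) = -440 + 5*B + 5*N (H(N, B) = -15 + 5*((N + B) - 85) = -15 + 5*((B + N) - 85) = -15 + 5*(-85 + B + N) = -15 + (-425 + 5*B + 5*N) = -440 + 5*B + 5*N)
T(p) = √(1057 + √2*√p) (T(p) = √(1057 + √(2*p)) = √(1057 + √2*√p))
T(-331) - H(X(-4), -1369) = √(1057 + √2*√(-331)) - (-440 + 5*(-1369) + 5*((1/24)*(-4))) = √(1057 + √2*(I*√331)) - (-440 - 6845 + 5*(-⅙)) = √(1057 + I*√662) - (-440 - 6845 - ⅚) = √(1057 + I*√662) - 1*(-43715/6) = √(1057 + I*√662) + 43715/6 = 43715/6 + √(1057 + I*√662)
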